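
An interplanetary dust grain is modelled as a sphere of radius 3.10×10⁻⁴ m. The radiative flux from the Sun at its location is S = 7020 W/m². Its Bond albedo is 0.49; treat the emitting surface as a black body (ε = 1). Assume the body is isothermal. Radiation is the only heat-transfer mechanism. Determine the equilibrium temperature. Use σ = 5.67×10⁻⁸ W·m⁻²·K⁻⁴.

At equilibrium, absorbed power = emitted power.
Absorbing cross-section = πr² = 3.019×10⁻⁷ m²; emitting surface = 4πr² = 1.208×10⁻⁶ m² (ratio 4).
(1−a)S·A_cross = εσ·A_surf·T⁴  ⇒  T⁴ = (1−a)S/(4σ).
T⁴ = 0.510·7020/(4·5.67×10⁻⁸) = 1.579×10¹⁰ K⁴.
T = (1.579×10¹⁰)^(1/4).

T ≈ 354 K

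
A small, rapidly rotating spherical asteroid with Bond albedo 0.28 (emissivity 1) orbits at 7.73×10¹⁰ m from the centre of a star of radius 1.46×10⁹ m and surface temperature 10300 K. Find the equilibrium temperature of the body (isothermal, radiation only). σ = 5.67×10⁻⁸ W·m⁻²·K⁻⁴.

The star's surface emits σT_*⁴; at distance d the flux is S = σT_*⁴(R_*/d)².
S = 5.67×10⁻⁸·(10300)⁴·(1.46×10⁹/7.73×10¹⁰)² = 2.277×10⁵ W/m².
For an isothermal sphere T⁴ = (1−a)S/(4σ) = 7.227×10¹¹ K⁴.

T ≈ 922 K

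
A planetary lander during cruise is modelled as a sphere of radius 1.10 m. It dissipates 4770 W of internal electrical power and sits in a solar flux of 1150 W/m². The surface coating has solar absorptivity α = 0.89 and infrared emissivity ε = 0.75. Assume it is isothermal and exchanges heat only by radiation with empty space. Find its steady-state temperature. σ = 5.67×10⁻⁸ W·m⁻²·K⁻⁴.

T ≈ 340 K

At steady state, absorbed solar power + internal power = radiated power.
Absorbed: α·S·A_cross = 0.89·1150·3.801 = 3891 W (cross-section πr²).
Total input = 3891 + 4770 = 8661 W.
Radiated: εσ·A_surf·T⁴ with A_surf = 4πr² = 15.21 m².
T⁴ = 8661/(0.75·5.67×10⁻⁸·15.21) = 1.339×10¹⁰ K⁴.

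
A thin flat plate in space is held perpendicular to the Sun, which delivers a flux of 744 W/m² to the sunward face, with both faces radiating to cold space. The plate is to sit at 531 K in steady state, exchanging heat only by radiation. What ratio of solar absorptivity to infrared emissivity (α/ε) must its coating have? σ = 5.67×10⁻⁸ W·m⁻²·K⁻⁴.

Balance: αS·A = εσ·2A·T⁴ ⇒ α/ε = 2σT⁴/S.
α/ε = 2·5.67×10⁻⁸·(531)⁴/744 = 2·5.67×10⁻⁸·7.950×10¹⁰/744.

α/ε ≈ 12.1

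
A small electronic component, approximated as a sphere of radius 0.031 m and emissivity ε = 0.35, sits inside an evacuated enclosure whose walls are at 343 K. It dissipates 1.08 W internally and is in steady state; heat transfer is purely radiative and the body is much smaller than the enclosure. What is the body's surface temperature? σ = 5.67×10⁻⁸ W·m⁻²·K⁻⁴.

For a small grey body in a large enclosure, net radiated power = εσA(T⁴ − T_w⁴).
Steady state: P = εσA(T⁴ − T_w⁴) with A = 4πr² = 0.01208 m².
T⁴ = P/(εσA) + T_w⁴ = 1.08/(0.35·5.67×10⁻⁸·0.01208) + (343)⁴
    = 4.507×10⁹ + 1.384×10¹⁰ = 1.835×10¹⁰ K⁴.

T ≈ 368 K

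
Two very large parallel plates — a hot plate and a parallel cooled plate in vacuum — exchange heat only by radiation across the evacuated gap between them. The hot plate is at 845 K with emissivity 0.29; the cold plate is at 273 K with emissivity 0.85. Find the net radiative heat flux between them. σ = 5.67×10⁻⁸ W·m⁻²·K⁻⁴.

For two infinite grey parallel plates, q = σ(T₁⁴ − T₂⁴)/(1/ε₁ + 1/ε₂ − 1).
T₁⁴ − T₂⁴ = 5.098×10¹¹ − 5.555×10⁹ = 5.043×10¹¹ K⁴.
1/ε₁ + 1/ε₂ − 1 = 3.448 + 1.176 − 1 = 3.625.
q = 5.67×10⁻⁸ × 5.043×10¹¹ / 3.625.

q ≈ 7890 W/m²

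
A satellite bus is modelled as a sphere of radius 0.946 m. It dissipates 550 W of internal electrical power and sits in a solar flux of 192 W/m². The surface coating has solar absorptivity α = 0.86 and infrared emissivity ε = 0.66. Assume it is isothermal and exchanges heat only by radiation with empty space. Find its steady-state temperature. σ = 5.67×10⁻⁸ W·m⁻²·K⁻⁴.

At steady state, absorbed solar power + internal power = radiated power.
Absorbed: α·S·A_cross = 0.86·192·2.811 = 464.2 W (cross-section πr²).
Total input = 464.2 + 550 = 1014 W.
Radiated: εσ·A_surf·T⁴ with A_surf = 4πr² = 11.25 m².
T⁴ = 1014/(0.66·5.67×10⁻⁸·11.25) = 2.410×10⁹ K⁴.

T ≈ 222 K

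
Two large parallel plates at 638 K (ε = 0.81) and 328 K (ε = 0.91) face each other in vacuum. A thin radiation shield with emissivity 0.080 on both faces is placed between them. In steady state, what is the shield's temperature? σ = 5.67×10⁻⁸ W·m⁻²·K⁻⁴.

T_s ≈ 545 K

In steady state the net flux on the hot side equals that on the cold side.
σ(T₁⁴−T_s⁴)/D₁ = σ(T_s⁴−T₂⁴)/D₂, with D₁ = 1/ε₁+1/ε_s−1 = 12.73, D₂ = 1/ε_s+1/ε₂−1 = 12.60.
Solve for T_s⁴: T_s⁴ = (D₂·T₁⁴ + D₁·T₂⁴)/(D₁+D₂) = 8.822×10¹⁰ K⁴.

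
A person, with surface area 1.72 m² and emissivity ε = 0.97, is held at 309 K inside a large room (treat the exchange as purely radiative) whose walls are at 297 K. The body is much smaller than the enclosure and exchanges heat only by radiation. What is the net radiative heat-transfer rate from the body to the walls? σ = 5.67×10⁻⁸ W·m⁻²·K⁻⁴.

For a small grey body in a large enclosure: P_net = εσA(T_body⁴ − T_wall⁴).
A = 1.72 m²; T_body⁴ − T_wall⁴ = 9.117×10⁹ − 7.781×10⁹ = 1.336×10⁹ K⁴.
|P_net| = 0.97·5.67×10⁻⁸·1.720·1.336×10⁹.

P_net ≈ 126 W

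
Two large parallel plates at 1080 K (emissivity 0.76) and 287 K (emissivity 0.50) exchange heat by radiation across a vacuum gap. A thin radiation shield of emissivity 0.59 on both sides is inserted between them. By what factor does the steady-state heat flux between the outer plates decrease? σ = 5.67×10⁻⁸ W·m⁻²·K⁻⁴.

factor ≈ 2.03

Without shield: q₀ = σΔ(T⁴)/(1/ε₁+1/ε₂−1) with denominator 2.316.
With shield the two gaps are in series; the resistances add: (1/ε₁+1/ε_s−1)+(1/ε_s+1/ε₂−1) = 2.011+2.695 = 4.706.
Heat-flux ratio q₀/q = 4.706/2.316.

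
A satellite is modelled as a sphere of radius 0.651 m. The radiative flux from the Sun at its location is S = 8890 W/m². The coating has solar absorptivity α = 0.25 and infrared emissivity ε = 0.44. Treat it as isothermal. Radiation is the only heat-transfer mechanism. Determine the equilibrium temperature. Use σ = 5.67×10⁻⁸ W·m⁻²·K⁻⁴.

At equilibrium, absorbed power = emitted power.
Absorbing cross-section = πr² = 1.331 m²; emitting surface = 4πr² = 5.326 m² (ratio 4).
αS·A_cross = εσ·A_surf·T⁴  ⇒  T⁴ = αS/(ε·4σ).
T⁴ = 0.250·8890/(0.44·4·5.67×10⁻⁸) = 2.227×10¹⁰ K⁴.
T = (2.227×10¹⁰)^(1/4).

T ≈ 386 K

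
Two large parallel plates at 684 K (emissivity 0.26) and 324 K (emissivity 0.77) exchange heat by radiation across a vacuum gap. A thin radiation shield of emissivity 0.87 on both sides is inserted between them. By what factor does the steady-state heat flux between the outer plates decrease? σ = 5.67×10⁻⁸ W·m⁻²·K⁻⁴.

Without shield: q₀ = σΔ(T⁴)/(1/ε₁+1/ε₂−1) with denominator 4.145.
With shield the two gaps are in series; the resistances add: (1/ε₁+1/ε_s−1)+(1/ε_s+1/ε₂−1) = 3.996+1.448 = 5.444.
Heat-flux ratio q₀/q = 5.444/4.145.

factor ≈ 1.31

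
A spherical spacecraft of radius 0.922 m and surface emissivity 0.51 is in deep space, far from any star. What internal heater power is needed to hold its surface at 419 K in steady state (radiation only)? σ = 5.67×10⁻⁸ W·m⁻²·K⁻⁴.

P ≈ 9520 W

P = εσ·4πr²·T⁴.
4πr² = 10.68 m²; T⁴ = 3.082×10¹⁰ K⁴.
P = 0.51·5.67×10⁻⁸·10.68·3.082×10¹⁰.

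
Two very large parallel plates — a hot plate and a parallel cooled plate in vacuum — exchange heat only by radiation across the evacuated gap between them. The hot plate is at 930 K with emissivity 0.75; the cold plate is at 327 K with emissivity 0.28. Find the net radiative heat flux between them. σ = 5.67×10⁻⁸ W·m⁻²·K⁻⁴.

For two infinite grey parallel plates, q = σ(T₁⁴ − T₂⁴)/(1/ε₁ + 1/ε₂ − 1).
T₁⁴ − T₂⁴ = 7.481×10¹¹ − 1.143×10¹⁰ = 7.366×10¹¹ K⁴.
1/ε₁ + 1/ε₂ − 1 = 1.333 + 3.571 − 1 = 3.905.
q = 5.67×10⁻⁸ × 7.366×10¹¹ / 3.905.

q ≈ 10700 W/m²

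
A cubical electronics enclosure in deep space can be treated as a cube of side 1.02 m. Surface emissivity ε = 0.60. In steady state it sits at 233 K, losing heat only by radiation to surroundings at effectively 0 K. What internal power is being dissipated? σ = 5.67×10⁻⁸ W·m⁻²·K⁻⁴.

Steady state: P = εσA T⁴.
A = 6L² = 6.242 m²; T⁴ = (233)⁴ = 2.947×10⁹ K⁴.
P = 0.60 × 5.67×10⁻⁸ × 6.242 × 2.947×10⁹.

P ≈ 626 W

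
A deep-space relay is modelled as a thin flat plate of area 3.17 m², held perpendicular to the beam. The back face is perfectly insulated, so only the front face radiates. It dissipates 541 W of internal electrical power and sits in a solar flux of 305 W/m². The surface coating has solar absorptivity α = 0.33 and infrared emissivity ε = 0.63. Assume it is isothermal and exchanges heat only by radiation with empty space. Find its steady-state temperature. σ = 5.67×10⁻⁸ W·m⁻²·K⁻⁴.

At steady state, absorbed solar power + internal power = radiated power.
Absorbed: α·S·A_cross = 0.33·305·3.170 = 319.1 W (cross-section A).
Total input = 319.1 + 541 = 860.1 W.
Radiated: εσ·A_surf·T⁴ with A_surf = A = 3.170 m².
T⁴ = 860.1/(0.63·5.67×10⁻⁸·3.170) = 7.595×10⁹ K⁴.

T ≈ 295 K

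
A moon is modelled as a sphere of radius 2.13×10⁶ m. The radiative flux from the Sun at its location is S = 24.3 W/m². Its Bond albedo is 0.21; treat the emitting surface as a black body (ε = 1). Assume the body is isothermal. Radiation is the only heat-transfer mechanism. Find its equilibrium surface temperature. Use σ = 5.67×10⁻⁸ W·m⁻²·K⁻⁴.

T ≈ 95.9 K

At equilibrium, absorbed power = emitted power.
Absorbing cross-section = πr² = 1.425×10¹³ m²; emitting surface = 4πr² = 5.701×10¹³ m² (ratio 4).
(1−a)S·A_cross = εσ·A_surf·T⁴  ⇒  T⁴ = (1−a)S/(4σ).
T⁴ = 0.790·24.3/(4·5.67×10⁻⁸) = 8.464×10⁷ K⁴.
T = (8.464×10⁷)^(1/4).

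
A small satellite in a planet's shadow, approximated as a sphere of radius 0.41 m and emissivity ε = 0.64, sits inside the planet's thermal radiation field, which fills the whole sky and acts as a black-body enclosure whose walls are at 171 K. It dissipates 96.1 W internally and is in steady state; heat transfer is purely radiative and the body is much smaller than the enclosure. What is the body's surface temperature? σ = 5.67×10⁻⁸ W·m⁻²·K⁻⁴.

For a small grey body in a large enclosure, net radiated power = εσA(T⁴ − T_w⁴).
Steady state: P = εσA(T⁴ − T_w⁴) with A = 4πr² = 2.112 m².
T⁴ = P/(εσA) + T_w⁴ = 96.1/(0.64·5.67×10⁻⁸·2.112) + (171)⁴
    = 1.254×10⁹ + 8.550×10⁸ = 2.109×10⁹ K⁴.

T ≈ 214 K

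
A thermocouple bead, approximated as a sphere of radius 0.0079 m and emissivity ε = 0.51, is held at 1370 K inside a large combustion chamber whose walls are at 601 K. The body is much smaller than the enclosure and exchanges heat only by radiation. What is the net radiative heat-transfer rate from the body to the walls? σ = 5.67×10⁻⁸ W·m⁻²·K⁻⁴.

For a small grey body in a large enclosure: P_net = εσA(T_body⁴ − T_wall⁴).
A = 4πr² = 7.843×10⁻⁴ m²; T_body⁴ − T_wall⁴ = 3.523×10¹² − 1.305×10¹¹ = 3.392×10¹² K⁴.
|P_net| = 0.51·5.67×10⁻⁸·7.843×10⁻⁴·3.392×10¹².

P_net ≈ 76.9 W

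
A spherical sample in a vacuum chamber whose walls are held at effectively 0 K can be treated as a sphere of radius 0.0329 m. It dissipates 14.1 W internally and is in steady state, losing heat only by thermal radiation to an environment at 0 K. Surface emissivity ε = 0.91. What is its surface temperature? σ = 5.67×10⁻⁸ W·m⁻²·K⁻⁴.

Steady state: internal power = radiated power, P = εσA T⁴.
Radiating area A = 4πr² = 0.01360 m².
T⁴ = P/(εσA) = 14.1/(0.91·5.67×10⁻⁸·0.01360) = 2.009×10¹⁰ K⁴.
T = (2.009×10¹⁰)^(1/4).

T ≈ 376 K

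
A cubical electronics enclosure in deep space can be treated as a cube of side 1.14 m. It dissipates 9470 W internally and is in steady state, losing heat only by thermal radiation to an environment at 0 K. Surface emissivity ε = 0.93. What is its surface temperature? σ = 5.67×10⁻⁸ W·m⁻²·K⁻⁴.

Steady state: internal power = radiated power, P = εσA T⁴.
Radiating area A = 6L² = 7.798 m².
T⁴ = P/(εσA) = 9470/(0.93·5.67×10⁻⁸·7.798) = 2.303×10¹⁰ K⁴.
T = (2.303×10¹⁰)^(1/4).

T ≈ 390 K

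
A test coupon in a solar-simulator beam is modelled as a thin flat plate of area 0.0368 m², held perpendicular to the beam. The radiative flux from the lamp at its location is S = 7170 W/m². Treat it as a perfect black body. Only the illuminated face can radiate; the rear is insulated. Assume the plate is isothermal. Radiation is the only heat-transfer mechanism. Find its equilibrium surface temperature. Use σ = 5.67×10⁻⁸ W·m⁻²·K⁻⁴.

T ≈ 596 K

At equilibrium, absorbed power = emitted power.
Absorbing cross-section = A = 0.03680 m²; emitting surface = A = 0.03680 m² (ratio 1).
S·A_cross = εσ·A_surf·T⁴  ⇒  T⁴ = S/(1σ).
T⁴ = 1.00·7170/(1·5.67×10⁻⁸) = 1.265×10¹¹ K⁴.
T = (1.265×10¹¹)^(1/4).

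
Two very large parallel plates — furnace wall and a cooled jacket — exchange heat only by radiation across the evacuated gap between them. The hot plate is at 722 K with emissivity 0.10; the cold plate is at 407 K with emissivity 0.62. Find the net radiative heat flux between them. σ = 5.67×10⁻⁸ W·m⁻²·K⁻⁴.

q ≈ 1310 W/m²

For two infinite grey parallel plates, q = σ(T₁⁴ − T₂⁴)/(1/ε₁ + 1/ε₂ − 1).
T₁⁴ − T₂⁴ = 2.717×10¹¹ − 2.744×10¹⁰ = 2.443×10¹¹ K⁴.
1/ε₁ + 1/ε₂ − 1 = 10.00 + 1.613 − 1 = 10.61.
q = 5.67×10⁻⁸ × 2.443×10¹¹ / 10.61.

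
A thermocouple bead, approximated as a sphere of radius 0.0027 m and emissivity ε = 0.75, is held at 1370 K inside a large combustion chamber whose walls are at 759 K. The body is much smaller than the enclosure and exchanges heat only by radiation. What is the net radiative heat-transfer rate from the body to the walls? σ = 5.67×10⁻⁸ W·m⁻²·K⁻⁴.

For a small grey body in a large enclosure: P_net = εσA(T_body⁴ − T_wall⁴).
A = 4πr² = 9.161×10⁻⁵ m²; T_body⁴ − T_wall⁴ = 3.523×10¹² − 3.319×10¹¹ = 3.191×10¹² K⁴.
|P_net| = 0.75·5.67×10⁻⁸·9.161×10⁻⁵·3.191×10¹².

P_net ≈ 12.4 W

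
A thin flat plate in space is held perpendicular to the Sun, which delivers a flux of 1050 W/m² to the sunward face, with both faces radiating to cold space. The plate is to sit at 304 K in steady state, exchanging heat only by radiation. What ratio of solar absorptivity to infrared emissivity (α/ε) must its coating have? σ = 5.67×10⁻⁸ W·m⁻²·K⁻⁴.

Balance: αS·A = εσ·2A·T⁴ ⇒ α/ε = 2σT⁴/S.
α/ε = 2·5.67×10⁻⁸·(304)⁴/1050 = 2·5.67×10⁻⁸·8.541×10⁹/1050.

α/ε ≈ 0.922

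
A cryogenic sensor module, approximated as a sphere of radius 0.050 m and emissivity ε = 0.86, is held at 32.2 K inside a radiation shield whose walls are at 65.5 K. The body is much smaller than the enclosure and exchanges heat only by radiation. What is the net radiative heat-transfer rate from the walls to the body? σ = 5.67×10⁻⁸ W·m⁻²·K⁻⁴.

For a small grey body in a large enclosure: P_net = εσA(T_body⁴ − T_wall⁴).
A = 4πr² = 0.03142 m²; T_body⁴ − T_wall⁴ = 1.075×10⁶ − 1.841×10⁷ = -1.733×10⁷ K⁴.
|P_net| = 0.86·5.67×10⁻⁸·0.03142·1.733×10⁷.

P_net ≈ 0.0265 W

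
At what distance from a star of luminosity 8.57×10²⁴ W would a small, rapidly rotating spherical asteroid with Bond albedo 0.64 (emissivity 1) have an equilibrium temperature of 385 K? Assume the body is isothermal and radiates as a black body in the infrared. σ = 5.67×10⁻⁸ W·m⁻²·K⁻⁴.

For an isothermal black-emitting sphere, (1−a)S·πr² = σ·4πr²·T⁴ ⇒ S = 4σT⁴/(1−a).
S = 4·5.67×10⁻⁸·(385)⁴/0.360 = 13840 W/m².
Flux falls as S = L/(4πd²), so d = √(L/(4πS)) = √(8.57×10²⁴/(4π·13840)).

d ≈ 7.02×10⁹ m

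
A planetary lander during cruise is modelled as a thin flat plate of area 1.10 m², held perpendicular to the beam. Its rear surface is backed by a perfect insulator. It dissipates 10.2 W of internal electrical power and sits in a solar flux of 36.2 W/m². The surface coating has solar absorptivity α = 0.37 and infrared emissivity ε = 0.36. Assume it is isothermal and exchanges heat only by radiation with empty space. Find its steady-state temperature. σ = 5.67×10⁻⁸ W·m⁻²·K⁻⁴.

At steady state, absorbed solar power + internal power = radiated power.
Absorbed: α·S·A_cross = 0.37·36.2·1.100 = 14.73 W (cross-section A).
Total input = 14.73 + 10.2 = 24.93 W.
Radiated: εσ·A_surf·T⁴ with A_surf = A = 1.100 m².
T⁴ = 24.93/(0.36·5.67×10⁻⁸·1.100) = 1.110×10⁹ K⁴.

T ≈ 183 K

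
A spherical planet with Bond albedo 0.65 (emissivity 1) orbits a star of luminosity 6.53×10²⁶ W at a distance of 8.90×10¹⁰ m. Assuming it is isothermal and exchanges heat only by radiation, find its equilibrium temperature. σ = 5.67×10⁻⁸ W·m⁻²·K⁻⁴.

First find the stellar flux at distance d: S = L/(4πd²) = 6.53×10²⁶/(4π·(8.90×10¹⁰)²) = 6560 W/m².
For an isothermal sphere, absorbed (1−a)S·πr² = emitted σ·4πr²·T⁴, so T⁴ = (1−a)S/(4σ).
T⁴ = 0.350·6560/(4·5.67×10⁻⁸) = 1.012×10¹⁰ K⁴.

T ≈ 317 K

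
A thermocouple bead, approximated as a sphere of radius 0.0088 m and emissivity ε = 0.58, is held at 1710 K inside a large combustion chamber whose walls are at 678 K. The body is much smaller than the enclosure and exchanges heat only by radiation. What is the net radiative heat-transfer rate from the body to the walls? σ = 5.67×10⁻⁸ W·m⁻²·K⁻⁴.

For a small grey body in a large enclosure: P_net = εσA(T_body⁴ − T_wall⁴).
A = 4πr² = 9.731×10⁻⁴ m²; T_body⁴ − T_wall⁴ = 8.550×10¹² − 2.113×10¹¹ = 8.339×10¹² K⁴.
|P_net| = 0.58·5.67×10⁻⁸·9.731×10⁻⁴·8.339×10¹².

P_net ≈ 267 W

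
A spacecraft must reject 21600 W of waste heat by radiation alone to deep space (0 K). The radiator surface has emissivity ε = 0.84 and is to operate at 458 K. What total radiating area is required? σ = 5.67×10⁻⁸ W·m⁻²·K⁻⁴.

P = εσA T⁴ ⇒ A = P/(εσT⁴).
T⁴ = 4.400×10¹⁰ K⁴.
A = 21600/(0.84 × 5.67×10⁻⁸ × 4.400×10¹⁰).

A ≈ 10.3 m²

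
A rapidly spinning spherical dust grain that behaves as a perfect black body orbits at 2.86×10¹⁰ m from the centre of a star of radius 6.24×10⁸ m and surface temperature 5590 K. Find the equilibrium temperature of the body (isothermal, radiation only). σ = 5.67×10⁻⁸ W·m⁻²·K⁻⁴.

The star's surface emits σT_*⁴; at distance d the flux is S = σT_*⁴(R_*/d)².
S = 5.67×10⁻⁸·(5590)⁴·(6.24×10⁸/2.86×10¹⁰)² = 26360 W/m².
For an isothermal sphere T⁴ = (1−a)S/(4σ) = 1.162×10¹¹ K⁴.

T ≈ 584 K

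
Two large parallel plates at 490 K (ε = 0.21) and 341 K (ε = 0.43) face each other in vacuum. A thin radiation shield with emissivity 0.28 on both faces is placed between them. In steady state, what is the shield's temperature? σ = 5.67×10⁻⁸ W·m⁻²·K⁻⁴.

In steady state the net flux on the hot side equals that on the cold side.
σ(T₁⁴−T_s⁴)/D₁ = σ(T_s⁴−T₂⁴)/D₂, with D₁ = 1/ε₁+1/ε_s−1 = 7.333, D₂ = 1/ε_s+1/ε₂−1 = 4.897.
Solve for T_s⁴: T_s⁴ = (D₂·T₁⁴ + D₁·T₂⁴)/(D₁+D₂) = 3.119×10¹⁰ K⁴.

T_s ≈ 420 K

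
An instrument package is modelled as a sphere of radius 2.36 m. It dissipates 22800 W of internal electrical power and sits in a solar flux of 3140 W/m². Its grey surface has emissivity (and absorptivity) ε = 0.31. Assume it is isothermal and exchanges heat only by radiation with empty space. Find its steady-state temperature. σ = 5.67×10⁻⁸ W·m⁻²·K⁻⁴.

At steady state, absorbed solar power + internal power = radiated power.
Absorbed: α·S·A_cross = 0.31·3140·17.50 = 17030 W (cross-section πr²).
Total input = 17030 + 22800 = 39830 W.
Radiated: εσ·A_surf·T⁴ with A_surf = 4πr² = 69.99 m².
T⁴ = 39830/(0.31·5.67×10⁻⁸·69.99) = 3.238×10¹⁰ K⁴.

T ≈ 424 K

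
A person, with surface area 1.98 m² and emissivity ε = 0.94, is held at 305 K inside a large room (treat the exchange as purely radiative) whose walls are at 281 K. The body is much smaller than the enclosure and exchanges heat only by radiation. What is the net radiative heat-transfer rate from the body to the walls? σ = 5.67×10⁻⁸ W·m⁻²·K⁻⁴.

For a small grey body in a large enclosure: P_net = εσA(T_body⁴ − T_wall⁴).
A = 1.98 m²; T_body⁴ − T_wall⁴ = 8.654×10⁹ − 6.235×10⁹ = 2.419×10⁹ K⁴.
|P_net| = 0.94·5.67×10⁻⁸·1.980·2.419×10⁹.

P_net ≈ 255 W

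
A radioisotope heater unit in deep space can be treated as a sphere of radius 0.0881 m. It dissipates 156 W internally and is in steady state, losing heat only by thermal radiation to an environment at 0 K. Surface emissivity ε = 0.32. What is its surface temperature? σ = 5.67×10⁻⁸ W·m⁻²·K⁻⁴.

T ≈ 545 K

Steady state: internal power = radiated power, P = εσA T⁴.
Radiating area A = 4πr² = 0.09754 m².
T⁴ = P/(εσA) = 156/(0.32·5.67×10⁻⁸·0.09754) = 8.815×10¹⁰ K⁴.
T = (8.815×10¹⁰)^(1/4).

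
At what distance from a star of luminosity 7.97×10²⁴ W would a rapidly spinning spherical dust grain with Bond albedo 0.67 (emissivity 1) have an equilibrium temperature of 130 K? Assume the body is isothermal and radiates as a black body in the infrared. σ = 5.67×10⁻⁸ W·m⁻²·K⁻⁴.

d ≈ 5.68×10¹⁰ m

For an isothermal black-emitting sphere, (1−a)S·πr² = σ·4πr²·T⁴ ⇒ S = 4σT⁴/(1−a).
S = 4·5.67×10⁻⁸·(130)⁴/0.330 = 196.3 W/m².
Flux falls as S = L/(4πd²), so d = √(L/(4πS)) = √(7.97×10²⁴/(4π·196.3)).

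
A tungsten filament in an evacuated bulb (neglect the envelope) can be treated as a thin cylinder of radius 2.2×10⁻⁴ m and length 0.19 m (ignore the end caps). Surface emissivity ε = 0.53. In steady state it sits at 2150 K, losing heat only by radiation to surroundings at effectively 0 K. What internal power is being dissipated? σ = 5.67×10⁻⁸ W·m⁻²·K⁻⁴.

P ≈ 169 W

Steady state: P = εσA T⁴.
A = 2πrL = 2.626×10⁻⁴ m²; T⁴ = (2150)⁴ = 2.137×10¹³ K⁴.
P = 0.53 × 5.67×10⁻⁸ × 2.626×10⁻⁴ × 2.137×10¹³.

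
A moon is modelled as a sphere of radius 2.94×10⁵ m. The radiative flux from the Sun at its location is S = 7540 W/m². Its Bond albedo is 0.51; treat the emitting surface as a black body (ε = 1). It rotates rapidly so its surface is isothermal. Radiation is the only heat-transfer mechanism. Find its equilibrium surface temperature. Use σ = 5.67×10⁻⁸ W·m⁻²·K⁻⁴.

T ≈ 357 K

At equilibrium, absorbed power = emitted power.
Absorbing cross-section = πr² = 2.715×10¹¹ m²; emitting surface = 4πr² = 1.086×10¹² m² (ratio 4).
(1−a)S·A_cross = εσ·A_surf·T⁴  ⇒  T⁴ = (1−a)S/(4σ).
T⁴ = 0.490·7540/(4·5.67×10⁻⁸) = 1.629×10¹⁰ K⁴.
T = (1.629×10¹⁰)^(1/4).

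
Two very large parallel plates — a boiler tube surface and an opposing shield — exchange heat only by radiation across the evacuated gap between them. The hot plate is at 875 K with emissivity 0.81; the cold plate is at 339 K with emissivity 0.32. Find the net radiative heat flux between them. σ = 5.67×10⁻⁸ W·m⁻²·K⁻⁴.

q ≈ 9670 W/m²

For two infinite grey parallel plates, q = σ(T₁⁴ − T₂⁴)/(1/ε₁ + 1/ε₂ − 1).
T₁⁴ − T₂⁴ = 5.862×10¹¹ − 1.321×10¹⁰ = 5.730×10¹¹ K⁴.
1/ε₁ + 1/ε₂ − 1 = 1.235 + 3.125 − 1 = 3.360.
q = 5.67×10⁻⁸ × 5.730×10¹¹ / 3.360.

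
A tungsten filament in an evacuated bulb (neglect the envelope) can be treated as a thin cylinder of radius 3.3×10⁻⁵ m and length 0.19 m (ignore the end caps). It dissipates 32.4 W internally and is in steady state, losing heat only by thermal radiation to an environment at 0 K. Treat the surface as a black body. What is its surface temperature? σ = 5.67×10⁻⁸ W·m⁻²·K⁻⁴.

Steady state: internal power = radiated power, P = εσA T⁴.
Radiating area A = 2πrL = 3.940×10⁻⁵ m².
T⁴ = P/(εσA) = 32.4/(1.0·5.67×10⁻⁸·3.940×10⁻⁵) = 1.450×10¹³ K⁴.
T = (1.450×10¹³)^(1/4).

T ≈ 1950 K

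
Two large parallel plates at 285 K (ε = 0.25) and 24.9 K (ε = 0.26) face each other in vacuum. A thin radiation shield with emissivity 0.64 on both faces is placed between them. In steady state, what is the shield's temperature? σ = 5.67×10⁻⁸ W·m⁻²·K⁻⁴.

In steady state the net flux on the hot side equals that on the cold side.
σ(T₁⁴−T_s⁴)/D₁ = σ(T_s⁴−T₂⁴)/D₂, with D₁ = 1/ε₁+1/ε_s−1 = 4.562, D₂ = 1/ε_s+1/ε₂−1 = 4.409.
Solve for T_s⁴: T_s⁴ = (D₂·T₁⁴ + D₁·T₂⁴)/(D₁+D₂) = 3.242×10⁹ K⁴.

T_s ≈ 239 K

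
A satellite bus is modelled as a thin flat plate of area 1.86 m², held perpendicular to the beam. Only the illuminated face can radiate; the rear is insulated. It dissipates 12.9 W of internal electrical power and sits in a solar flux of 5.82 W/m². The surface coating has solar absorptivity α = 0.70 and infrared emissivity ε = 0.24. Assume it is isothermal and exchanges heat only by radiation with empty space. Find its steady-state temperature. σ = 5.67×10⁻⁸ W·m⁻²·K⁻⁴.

T ≈ 169 K

At steady state, absorbed solar power + internal power = radiated power.
Absorbed: α·S·A_cross = 0.70·5.82·1.860 = 7.578 W (cross-section A).
Total input = 7.578 + 12.9 = 20.48 W.
Radiated: εσ·A_surf·T⁴ with A_surf = A = 1.860 m².
T⁴ = 20.48/(0.24·5.67×10⁻⁸·1.860) = 8.090×10⁸ K⁴.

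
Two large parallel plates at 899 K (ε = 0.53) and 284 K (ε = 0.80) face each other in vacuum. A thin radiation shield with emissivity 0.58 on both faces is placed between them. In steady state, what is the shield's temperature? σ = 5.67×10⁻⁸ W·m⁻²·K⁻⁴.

T_s ≈ 731 K

In steady state the net flux on the hot side equals that on the cold side.
σ(T₁⁴−T_s⁴)/D₁ = σ(T_s⁴−T₂⁴)/D₂, with D₁ = 1/ε₁+1/ε_s−1 = 2.611, D₂ = 1/ε_s+1/ε₂−1 = 1.974.
Solve for T_s⁴: T_s⁴ = (D₂·T₁⁴ + D₁·T₂⁴)/(D₁+D₂) = 2.849×10¹¹ K⁴.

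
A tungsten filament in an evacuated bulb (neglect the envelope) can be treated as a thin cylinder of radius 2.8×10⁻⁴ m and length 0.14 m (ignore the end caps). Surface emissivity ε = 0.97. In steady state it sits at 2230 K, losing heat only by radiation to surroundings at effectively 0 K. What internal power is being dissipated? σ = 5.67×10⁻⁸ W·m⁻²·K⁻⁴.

P ≈ 335 W

Steady state: P = εσA T⁴.
A = 2πrL = 2.463×10⁻⁴ m²; T⁴ = (2230)⁴ = 2.473×10¹³ K⁴.
P = 0.97 × 5.67×10⁻⁸ × 2.463×10⁻⁴ × 2.473×10¹³.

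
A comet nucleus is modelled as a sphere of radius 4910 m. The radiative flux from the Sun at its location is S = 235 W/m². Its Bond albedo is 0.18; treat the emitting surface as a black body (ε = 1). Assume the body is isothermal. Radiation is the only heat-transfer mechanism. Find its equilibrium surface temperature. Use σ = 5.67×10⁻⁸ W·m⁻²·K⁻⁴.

At equilibrium, absorbed power = emitted power.
Absorbing cross-section = πr² = 7.574×10⁷ m²; emitting surface = 4πr² = 3.030×10⁸ m² (ratio 4).
(1−a)S·A_cross = εσ·A_surf·T⁴  ⇒  T⁴ = (1−a)S/(4σ).
T⁴ = 0.820·235/(4·5.67×10⁻⁸) = 8.496×10⁸ K⁴.
T = (8.496×10⁸)^(1/4).

T ≈ 171 K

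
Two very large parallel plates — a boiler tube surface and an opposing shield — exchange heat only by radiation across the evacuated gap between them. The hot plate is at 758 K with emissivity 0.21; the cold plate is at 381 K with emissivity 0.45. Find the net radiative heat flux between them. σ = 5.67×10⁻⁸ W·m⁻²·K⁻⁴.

q ≈ 2930 W/m²

For two infinite grey parallel plates, q = σ(T₁⁴ − T₂⁴)/(1/ε₁ + 1/ε₂ − 1).
T₁⁴ − T₂⁴ = 3.301×10¹¹ − 2.107×10¹⁰ = 3.091×10¹¹ K⁴.
1/ε₁ + 1/ε₂ − 1 = 4.762 + 2.222 − 1 = 5.984.
q = 5.67×10⁻⁸ × 3.091×10¹¹ / 5.984.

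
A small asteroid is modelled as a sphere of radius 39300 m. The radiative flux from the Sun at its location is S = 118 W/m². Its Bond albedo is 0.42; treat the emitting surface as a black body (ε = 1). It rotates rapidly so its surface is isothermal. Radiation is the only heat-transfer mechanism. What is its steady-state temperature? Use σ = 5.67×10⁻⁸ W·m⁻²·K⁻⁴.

At equilibrium, absorbed power = emitted power.
Absorbing cross-section = πr² = 4.852×10⁹ m²; emitting surface = 4πr² = 1.941×10¹⁰ m² (ratio 4).
(1−a)S·A_cross = εσ·A_surf·T⁴  ⇒  T⁴ = (1−a)S/(4σ).
T⁴ = 0.580·118/(4·5.67×10⁻⁸) = 3.018×10⁸ K⁴.
T = (3.018×10⁸)^(1/4).

T ≈ 132 K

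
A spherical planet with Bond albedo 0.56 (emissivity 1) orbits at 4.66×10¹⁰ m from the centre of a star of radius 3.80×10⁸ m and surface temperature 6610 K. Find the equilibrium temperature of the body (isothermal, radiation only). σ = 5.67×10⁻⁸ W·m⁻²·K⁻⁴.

The star's surface emits σT_*⁴; at distance d the flux is S = σT_*⁴(R_*/d)².
S = 5.67×10⁻⁸·(6610)⁴·(3.80×10⁸/4.66×10¹⁰)² = 7198 W/m².
For an isothermal sphere T⁴ = (1−a)S/(4σ) = 1.396×10¹⁰ K⁴.

T ≈ 344 K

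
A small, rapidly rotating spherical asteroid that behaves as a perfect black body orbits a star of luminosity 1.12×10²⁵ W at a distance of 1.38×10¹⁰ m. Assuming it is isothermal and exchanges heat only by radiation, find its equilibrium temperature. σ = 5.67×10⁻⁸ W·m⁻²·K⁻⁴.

First find the stellar flux at distance d: S = L/(4πd²) = 1.12×10²⁵/(4π·(1.38×10¹⁰)²) = 4680 W/m².
For an isothermal sphere, absorbed (1−a)S·πr² = emitted σ·4πr²·T⁴, so T⁴ = (1−a)S/(4σ).
T⁴ = 1.00·4680/(4·5.67×10⁻⁸) = 2.064×10¹⁰ K⁴.

T ≈ 379 K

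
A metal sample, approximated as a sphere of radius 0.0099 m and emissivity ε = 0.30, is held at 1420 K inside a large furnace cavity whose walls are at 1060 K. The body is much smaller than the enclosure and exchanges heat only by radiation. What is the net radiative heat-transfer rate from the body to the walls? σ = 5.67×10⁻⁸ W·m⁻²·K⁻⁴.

For a small grey body in a large enclosure: P_net = εσA(T_body⁴ − T_wall⁴).
A = 4πr² = 0.001232 m²; T_body⁴ − T_wall⁴ = 4.066×10¹² − 1.262×10¹² = 2.803×10¹² K⁴.
|P_net| = 0.30·5.67×10⁻⁸·0.001232·2.803×10¹².

P_net ≈ 58.7 W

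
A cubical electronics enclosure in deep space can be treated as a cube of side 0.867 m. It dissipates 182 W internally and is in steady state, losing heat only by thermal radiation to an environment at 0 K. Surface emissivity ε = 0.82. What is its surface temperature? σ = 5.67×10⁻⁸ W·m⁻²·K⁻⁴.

Steady state: internal power = radiated power, P = εσA T⁴.
Radiating area A = 6L² = 4.510 m².
T⁴ = P/(εσA) = 182/(0.82·5.67×10⁻⁸·4.510) = 8.679×10⁸ K⁴.
T = (8.679×10⁸)^(1/4).

T ≈ 172 K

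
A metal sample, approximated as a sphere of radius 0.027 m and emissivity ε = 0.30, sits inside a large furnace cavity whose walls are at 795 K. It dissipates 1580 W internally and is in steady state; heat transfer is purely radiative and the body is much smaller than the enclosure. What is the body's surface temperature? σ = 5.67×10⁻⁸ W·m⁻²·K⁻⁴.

For a small grey body in a large enclosure, net radiated power = εσA(T⁴ − T_w⁴).
Steady state: P = εσA(T⁴ − T_w⁴) with A = 4πr² = 0.009161 m².
T⁴ = P/(εσA) + T_w⁴ = 1580/(0.30·5.67×10⁻⁸·0.009161) + (795)⁴
    = 1.014×10¹³ + 3.995×10¹¹ = 1.054×10¹³ K⁴.

T ≈ 1800 K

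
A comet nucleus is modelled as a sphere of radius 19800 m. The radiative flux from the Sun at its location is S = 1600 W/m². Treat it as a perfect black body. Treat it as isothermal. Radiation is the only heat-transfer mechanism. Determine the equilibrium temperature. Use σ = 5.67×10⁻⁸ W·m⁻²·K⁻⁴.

T ≈ 290 K

At equilibrium, absorbed power = emitted power.
Absorbing cross-section = πr² = 1.232×10⁹ m²; emitting surface = 4πr² = 4.927×10⁹ m² (ratio 4).
S·A_cross = εσ·A_surf·T⁴  ⇒  T⁴ = S/(4σ).
T⁴ = 1.00·1600/(4·5.67×10⁻⁸) = 7.055×10⁹ K⁴.
T = (7.055×10⁹)^(1/4).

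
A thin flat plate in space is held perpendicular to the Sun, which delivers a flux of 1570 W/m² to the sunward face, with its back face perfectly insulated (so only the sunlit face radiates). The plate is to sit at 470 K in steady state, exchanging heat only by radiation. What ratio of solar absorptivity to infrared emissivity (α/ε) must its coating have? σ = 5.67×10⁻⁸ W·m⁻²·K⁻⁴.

Balance: αS·A = εσ·1A·T⁴ ⇒ α/ε = σT⁴/S.
α/ε = 5.67×10⁻⁸·(470)⁴/1570 = 5.67×10⁻⁸·4.880×10¹⁰/1570.

α/ε ≈ 1.76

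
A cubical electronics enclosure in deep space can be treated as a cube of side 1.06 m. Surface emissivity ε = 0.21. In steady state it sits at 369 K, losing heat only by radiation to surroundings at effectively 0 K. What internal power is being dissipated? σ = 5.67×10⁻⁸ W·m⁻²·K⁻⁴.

P ≈ 1490 W

Steady state: P = εσA T⁴.
A = 6L² = 6.742 m²; T⁴ = (369)⁴ = 1.854×10¹⁰ K⁴.
P = 0.21 × 5.67×10⁻⁸ × 6.742 × 1.854×10¹⁰.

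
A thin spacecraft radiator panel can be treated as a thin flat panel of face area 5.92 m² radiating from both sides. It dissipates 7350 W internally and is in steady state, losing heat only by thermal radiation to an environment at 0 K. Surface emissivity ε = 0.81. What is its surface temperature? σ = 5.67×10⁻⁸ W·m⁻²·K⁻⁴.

Steady state: internal power = radiated power, P = εσA T⁴.
Radiating area A = 2·5.92 = 11.84 m².
T⁴ = P/(εσA) = 7350/(0.81·5.67×10⁻⁸·11.84) = 1.352×10¹⁰ K⁴.
T = (1.352×10¹⁰)^(1/4).

T ≈ 341 K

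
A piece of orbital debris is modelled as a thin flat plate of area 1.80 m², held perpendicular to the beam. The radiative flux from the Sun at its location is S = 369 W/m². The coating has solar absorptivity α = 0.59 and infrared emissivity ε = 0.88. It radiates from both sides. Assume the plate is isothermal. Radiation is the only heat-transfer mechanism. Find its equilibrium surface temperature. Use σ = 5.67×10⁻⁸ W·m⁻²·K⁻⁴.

T ≈ 216 K

At equilibrium, absorbed power = emitted power.
Absorbing cross-section = A = 1.800 m²; emitting surface = 2A = 3.600 m² (ratio 2).
αS·A_cross = εσ·A_surf·T⁴  ⇒  T⁴ = αS/(ε·2σ).
T⁴ = 0.590·369/(0.88·2·5.67×10⁻⁸) = 2.182×10⁹ K⁴.
T = (2.182×10⁹)^(1/4).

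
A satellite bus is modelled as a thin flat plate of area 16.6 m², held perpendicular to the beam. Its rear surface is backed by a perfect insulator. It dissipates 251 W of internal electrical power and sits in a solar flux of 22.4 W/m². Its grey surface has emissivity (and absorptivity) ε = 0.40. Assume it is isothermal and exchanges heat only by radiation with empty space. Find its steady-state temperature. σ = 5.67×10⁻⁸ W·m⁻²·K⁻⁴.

At steady state, absorbed solar power + internal power = radiated power.
Absorbed: α·S·A_cross = 0.40·22.4·16.60 = 148.7 W (cross-section A).
Total input = 148.7 + 251 = 399.7 W.
Radiated: εσ·A_surf·T⁴ with A_surf = A = 16.60 m².
T⁴ = 399.7/(0.40·5.67×10⁻⁸·16.60) = 1.062×10⁹ K⁴.

T ≈ 181 K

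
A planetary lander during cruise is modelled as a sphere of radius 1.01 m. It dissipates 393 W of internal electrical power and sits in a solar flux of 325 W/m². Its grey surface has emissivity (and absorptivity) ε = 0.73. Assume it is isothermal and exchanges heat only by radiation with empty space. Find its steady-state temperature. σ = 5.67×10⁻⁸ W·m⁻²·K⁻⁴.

At steady state, absorbed solar power + internal power = radiated power.
Absorbed: α·S·A_cross = 0.73·325·3.205 = 760.3 W (cross-section πr²).
Total input = 760.3 + 393 = 1153 W.
Radiated: εσ·A_surf·T⁴ with A_surf = 4πr² = 12.82 m².
T⁴ = 1153/(0.73·5.67×10⁻⁸·12.82) = 2.174×10⁹ K⁴.

T ≈ 216 K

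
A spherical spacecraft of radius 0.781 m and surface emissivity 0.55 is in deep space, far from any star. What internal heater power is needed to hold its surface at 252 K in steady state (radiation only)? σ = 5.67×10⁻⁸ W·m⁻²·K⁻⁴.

P ≈ 964 W

P = εσ·4πr²·T⁴.
4πr² = 7.665 m²; T⁴ = 4.033×10⁹ K⁴.
P = 0.55·5.67×10⁻⁸·7.665·4.033×10⁹.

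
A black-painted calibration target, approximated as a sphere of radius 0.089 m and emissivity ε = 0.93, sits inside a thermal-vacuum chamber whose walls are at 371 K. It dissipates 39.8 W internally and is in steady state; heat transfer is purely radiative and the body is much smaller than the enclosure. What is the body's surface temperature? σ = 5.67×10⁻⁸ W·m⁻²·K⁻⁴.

T ≈ 404 K

For a small grey body in a large enclosure, net radiated power = εσA(T⁴ − T_w⁴).
Steady state: P = εσA(T⁴ − T_w⁴) with A = 4πr² = 0.09954 m².
T⁴ = P/(εσA) + T_w⁴ = 39.8/(0.93·5.67×10⁻⁸·0.09954) + (371)⁴
    = 7.583×10⁹ + 1.895×10¹⁰ = 2.653×10¹⁰ K⁴.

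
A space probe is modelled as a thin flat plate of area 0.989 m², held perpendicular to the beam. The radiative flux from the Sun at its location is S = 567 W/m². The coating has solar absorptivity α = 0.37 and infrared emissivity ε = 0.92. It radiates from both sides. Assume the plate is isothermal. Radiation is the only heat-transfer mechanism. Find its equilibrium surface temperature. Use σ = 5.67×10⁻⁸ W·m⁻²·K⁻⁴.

At equilibrium, absorbed power = emitted power.
Absorbing cross-section = A = 0.9890 m²; emitting surface = 2A = 1.978 m² (ratio 2).
αS·A_cross = εσ·A_surf·T⁴  ⇒  T⁴ = αS/(ε·2σ).
T⁴ = 0.370·567/(0.92·2·5.67×10⁻⁸) = 2.011×10⁹ K⁴.
T = (2.011×10⁹)^(1/4).

T ≈ 212 K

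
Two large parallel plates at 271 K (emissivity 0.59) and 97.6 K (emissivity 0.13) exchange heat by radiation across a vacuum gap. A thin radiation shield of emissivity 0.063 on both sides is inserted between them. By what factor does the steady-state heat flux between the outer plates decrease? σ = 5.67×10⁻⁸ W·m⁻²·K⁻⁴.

Without shield: q₀ = σΔ(T⁴)/(1/ε₁+1/ε₂−1) with denominator 8.387.
With shield the two gaps are in series; the resistances add: (1/ε₁+1/ε_s−1)+(1/ε_s+1/ε₂−1) = 16.57+22.57 = 39.13.
Heat-flux ratio q₀/q = 39.13/8.387.

factor ≈ 4.67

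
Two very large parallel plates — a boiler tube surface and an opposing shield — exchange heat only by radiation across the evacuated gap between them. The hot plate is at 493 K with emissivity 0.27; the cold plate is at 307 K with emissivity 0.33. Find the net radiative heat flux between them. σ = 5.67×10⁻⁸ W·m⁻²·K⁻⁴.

q ≈ 496 W/m²

For two infinite grey parallel plates, q = σ(T₁⁴ − T₂⁴)/(1/ε₁ + 1/ε₂ − 1).
T₁⁴ − T₂⁴ = 5.907×10¹⁰ − 8.883×10⁹ = 5.019×10¹⁰ K⁴.
1/ε₁ + 1/ε₂ − 1 = 3.704 + 3.030 − 1 = 5.734.
q = 5.67×10⁻⁸ × 5.019×10¹⁰ / 5.734.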